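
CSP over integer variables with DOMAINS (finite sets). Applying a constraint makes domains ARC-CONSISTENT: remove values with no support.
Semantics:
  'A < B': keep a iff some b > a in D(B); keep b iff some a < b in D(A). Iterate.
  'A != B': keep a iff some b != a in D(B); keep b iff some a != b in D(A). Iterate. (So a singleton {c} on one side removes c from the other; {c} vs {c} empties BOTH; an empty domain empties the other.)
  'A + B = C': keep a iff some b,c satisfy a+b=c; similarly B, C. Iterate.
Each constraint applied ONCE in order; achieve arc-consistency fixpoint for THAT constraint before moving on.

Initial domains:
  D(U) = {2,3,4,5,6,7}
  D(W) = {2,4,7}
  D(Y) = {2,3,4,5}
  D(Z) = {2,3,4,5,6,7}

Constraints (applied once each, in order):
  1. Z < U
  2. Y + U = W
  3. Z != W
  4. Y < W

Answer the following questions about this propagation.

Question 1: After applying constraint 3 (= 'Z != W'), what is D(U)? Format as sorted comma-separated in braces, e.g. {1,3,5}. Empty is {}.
Answer: {3,4,5}

Derivation:
Constraint 1 (Z < U) on D(Z)={2,3,4,5,6,7} D(U)={2,3,4,5,6,7}: Z {2,3,4,5,6,7}->{2,3,4,5,6}; U {2,3,4,5,6,7}->{3,4,5,6,7}
Constraint 2 (Y + U = W) on D(Y)={2,3,4,5} D(U)={3,4,5,6,7} D(W)={2,4,7}: Y {2,3,4,5}->{2,3,4}; U {3,4,5,6,7}->{3,4,5}; W {2,4,7}->{7}
Constraint 3 (Z != W) on D(Z)={2,3,4,5,6} D(W)={7}: no change
So after constraint 3: D(U) = {3,4,5}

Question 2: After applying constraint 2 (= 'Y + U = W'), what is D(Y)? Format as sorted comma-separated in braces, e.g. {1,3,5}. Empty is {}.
Constraint 1 (Z < U) on D(Z)={2,3,4,5,6,7} D(U)={2,3,4,5,6,7}: Z {2,3,4,5,6,7}->{2,3,4,5,6}; U {2,3,4,5,6,7}->{3,4,5,6,7}
Constraint 2 (Y + U = W) on D(Y)={2,3,4,5} D(U)={3,4,5,6,7} D(W)={2,4,7}: Y {2,3,4,5}->{2,3,4}; U {3,4,5,6,7}->{3,4,5}; W {2,4,7}->{7}
So after constraint 2: D(Y) = {2,3,4}

Answer: {2,3,4}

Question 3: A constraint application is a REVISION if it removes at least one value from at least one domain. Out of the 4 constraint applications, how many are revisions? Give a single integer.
Answer: 2

Derivation:
Constraint 1 (Z < U) on D(Z)={2,3,4,5,6,7} D(U)={2,3,4,5,6,7}: Z {2,3,4,5,6,7}->{2,3,4,5,6}; U {2,3,4,5,6,7}->{3,4,5,6,7} => REVISION
Constraint 2 (Y + U = W) on D(Y)={2,3,4,5} D(U)={3,4,5,6,7} D(W)={2,4,7}: Y {2,3,4,5}->{2,3,4}; U {3,4,5,6,7}->{3,4,5}; W {2,4,7}->{7} => REVISION
Constraint 3 (Z != W) on D(Z)={2,3,4,5,6} D(W)={7}: no change => not a revision
Constraint 4 (Y < W) on D(Y)={2,3,4} D(W)={7}: no change => not a revision
Total revisions = 2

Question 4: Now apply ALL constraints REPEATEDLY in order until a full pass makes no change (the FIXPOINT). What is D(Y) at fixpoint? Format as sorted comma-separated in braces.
pass 0 (initial): D(Y)={2,3,4,5}
pass 1: U {2,3,4,5,6,7}->{3,4,5}; W {2,4,7}->{7}; Y {2,3,4,5}->{2,3,4}; Z {2,3,4,5,6,7}->{2,3,4,5,6}
pass 2: Z {2,3,4,5,6}->{2,3,4}
pass 3: no change
Fixpoint after 3 passes: D(Y) = {2,3,4}

Answer: {2,3,4}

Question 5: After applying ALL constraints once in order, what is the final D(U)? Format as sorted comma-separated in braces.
Constraint 1 (Z < U) on D(Z)={2,3,4,5,6,7} D(U)={2,3,4,5,6,7}: Z {2,3,4,5,6,7}->{2,3,4,5,6}; U {2,3,4,5,6,7}->{3,4,5,6,7}
Constraint 2 (Y + U = W) on D(Y)={2,3,4,5} D(U)={3,4,5,6,7} D(W)={2,4,7}: Y {2,3,4,5}->{2,3,4}; U {3,4,5,6,7}->{3,4,5}; W {2,4,7}->{7}
Constraint 3 (Z != W) on D(Z)={2,3,4,5,6} D(W)={7}: no change
Constraint 4 (Y < W) on D(Y)={2,3,4} D(W)={7}: no change
So after all 4 constraints: D(U) = {3,4,5}

Answer: {3,4,5}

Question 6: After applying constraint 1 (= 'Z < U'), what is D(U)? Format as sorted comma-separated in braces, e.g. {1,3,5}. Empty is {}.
Constraint 1 (Z < U) on D(Z)={2,3,4,5,6,7} D(U)={2,3,4,5,6,7}: Z {2,3,4,5,6,7}->{2,3,4,5,6}; U {2,3,4,5,6,7}->{3,4,5,6,7}
So after constraint 1: D(U) = {3,4,5,6,7}

Answer: {3,4,5,6,7}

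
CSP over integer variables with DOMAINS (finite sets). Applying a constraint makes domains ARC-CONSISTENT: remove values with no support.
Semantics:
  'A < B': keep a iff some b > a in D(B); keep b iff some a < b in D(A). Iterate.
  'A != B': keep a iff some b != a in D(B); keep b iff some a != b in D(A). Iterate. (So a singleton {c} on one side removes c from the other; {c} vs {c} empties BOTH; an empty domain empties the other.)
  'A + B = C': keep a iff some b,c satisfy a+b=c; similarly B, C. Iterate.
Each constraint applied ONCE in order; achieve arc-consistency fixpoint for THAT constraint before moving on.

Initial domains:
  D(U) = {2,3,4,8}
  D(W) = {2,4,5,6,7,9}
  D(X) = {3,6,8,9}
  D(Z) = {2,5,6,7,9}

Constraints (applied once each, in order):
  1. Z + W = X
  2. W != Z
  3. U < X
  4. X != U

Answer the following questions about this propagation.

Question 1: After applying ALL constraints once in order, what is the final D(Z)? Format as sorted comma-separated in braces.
Answer: {2,5,6,7}

Derivation:
Constraint 1 (Z + W = X) on D(Z)={2,5,6,7,9} D(W)={2,4,5,6,7,9} D(X)={3,6,8,9}: Z {2,5,6,7,9}->{2,5,6,7}; W {2,4,5,6,7,9}->{2,4,6,7}; X {3,6,8,9}->{6,8,9}
Constraint 2 (W != Z) on D(W)={2,4,6,7} D(Z)={2,5,6,7}: no change
Constraint 3 (U < X) on D(U)={2,3,4,8} D(X)={6,8,9}: no change
Constraint 4 (X != U) on D(X)={6,8,9} D(U)={2,3,4,8}: no change
So after all 4 constraints: D(Z) = {2,5,6,7}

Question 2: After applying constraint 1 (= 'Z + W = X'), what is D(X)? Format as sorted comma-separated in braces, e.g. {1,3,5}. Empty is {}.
Answer: {6,8,9}

Derivation:
Constraint 1 (Z + W = X) on D(Z)={2,5,6,7,9} D(W)={2,4,5,6,7,9} D(X)={3,6,8,9}: Z {2,5,6,7,9}->{2,5,6,7}; W {2,4,5,6,7,9}->{2,4,6,7}; X {3,6,8,9}->{6,8,9}
So after constraint 1: D(X) = {6,8,9}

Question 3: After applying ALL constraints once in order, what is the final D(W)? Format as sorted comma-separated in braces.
Constraint 1 (Z + W = X) on D(Z)={2,5,6,7,9} D(W)={2,4,5,6,7,9} D(X)={3,6,8,9}: Z {2,5,6,7,9}->{2,5,6,7}; W {2,4,5,6,7,9}->{2,4,6,7}; X {3,6,8,9}->{6,8,9}
Constraint 2 (W != Z) on D(W)={2,4,6,7} D(Z)={2,5,6,7}: no change
Constraint 3 (U < X) on D(U)={2,3,4,8} D(X)={6,8,9}: no change
Constraint 4 (X != U) on D(X)={6,8,9} D(U)={2,3,4,8}: no change
So after all 4 constraints: D(W) = {2,4,6,7}

Answer: {2,4,6,7}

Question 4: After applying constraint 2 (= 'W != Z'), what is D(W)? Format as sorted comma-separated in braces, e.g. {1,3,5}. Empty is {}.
Constraint 1 (Z + W = X) on D(Z)={2,5,6,7,9} D(W)={2,4,5,6,7,9} D(X)={3,6,8,9}: Z {2,5,6,7,9}->{2,5,6,7}; W {2,4,5,6,7,9}->{2,4,6,7}; X {3,6,8,9}->{6,8,9}
Constraint 2 (W != Z) on D(W)={2,4,6,7} D(Z)={2,5,6,7}: no change
So after constraint 2: D(W) = {2,4,6,7}

Answer: {2,4,6,7}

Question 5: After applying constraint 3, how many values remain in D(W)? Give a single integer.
Constraint 1 (Z + W = X) on D(Z)={2,5,6,7,9} D(W)={2,4,5,6,7,9} D(X)={3,6,8,9}: Z {2,5,6,7,9}->{2,5,6,7}; W {2,4,5,6,7,9}->{2,4,6,7}; X {3,6,8,9}->{6,8,9}
Constraint 2 (W != Z) on D(W)={2,4,6,7} D(Z)={2,5,6,7}: no change
Constraint 3 (U < X) on D(U)={2,3,4,8} D(X)={6,8,9}: no change
So after constraint 3: D(W)={2,4,6,7}, size = 4

Answer: 4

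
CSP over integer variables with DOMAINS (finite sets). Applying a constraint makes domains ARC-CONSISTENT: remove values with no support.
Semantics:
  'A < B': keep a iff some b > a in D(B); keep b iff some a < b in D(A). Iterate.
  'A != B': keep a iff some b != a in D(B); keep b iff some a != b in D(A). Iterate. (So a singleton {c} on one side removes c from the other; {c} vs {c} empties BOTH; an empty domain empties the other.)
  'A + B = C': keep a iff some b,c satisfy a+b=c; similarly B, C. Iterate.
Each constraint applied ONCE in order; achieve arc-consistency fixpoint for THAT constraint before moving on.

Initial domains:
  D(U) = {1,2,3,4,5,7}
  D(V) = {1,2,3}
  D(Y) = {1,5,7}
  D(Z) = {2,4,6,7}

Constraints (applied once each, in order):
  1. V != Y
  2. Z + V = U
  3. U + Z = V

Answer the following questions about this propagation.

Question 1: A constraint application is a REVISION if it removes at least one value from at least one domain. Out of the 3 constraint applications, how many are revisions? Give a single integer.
Answer: 2

Derivation:
Constraint 1 (V != Y) on D(V)={1,2,3} D(Y)={1,5,7}: no change => not a revision
Constraint 2 (Z + V = U) on D(Z)={2,4,6,7} D(V)={1,2,3} D(U)={1,2,3,4,5,7}: Z {2,4,6,7}->{2,4,6}; U {1,2,3,4,5,7}->{3,4,5,7} => REVISION
Constraint 3 (U + Z = V) on D(U)={3,4,5,7} D(Z)={2,4,6} D(V)={1,2,3}: U {3,4,5,7}->{}; Z {2,4,6}->{}; V {1,2,3}->{} => REVISION
Total revisions = 2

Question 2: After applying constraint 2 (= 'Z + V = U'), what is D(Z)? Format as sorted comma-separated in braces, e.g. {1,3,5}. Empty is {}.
Answer: {2,4,6}

Derivation:
Constraint 1 (V != Y) on D(V)={1,2,3} D(Y)={1,5,7}: no change
Constraint 2 (Z + V = U) on D(Z)={2,4,6,7} D(V)={1,2,3} D(U)={1,2,3,4,5,7}: Z {2,4,6,7}->{2,4,6}; U {1,2,3,4,5,7}->{3,4,5,7}
So after constraint 2: D(Z) = {2,4,6}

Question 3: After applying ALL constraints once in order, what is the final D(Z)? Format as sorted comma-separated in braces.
Constraint 1 (V != Y) on D(V)={1,2,3} D(Y)={1,5,7}: no change
Constraint 2 (Z + V = U) on D(Z)={2,4,6,7} D(V)={1,2,3} D(U)={1,2,3,4,5,7}: Z {2,4,6,7}->{2,4,6}; U {1,2,3,4,5,7}->{3,4,5,7}
Constraint 3 (U + Z = V) on D(U)={3,4,5,7} D(Z)={2,4,6} D(V)={1,2,3}: U {3,4,5,7}->{}; Z {2,4,6}->{}; V {1,2,3}->{}
So after all 3 constraints: D(Z) = {}

Answer: {}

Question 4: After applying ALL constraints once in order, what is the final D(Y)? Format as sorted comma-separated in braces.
Answer: {1,5,7}

Derivation:
Constraint 1 (V != Y) on D(V)={1,2,3} D(Y)={1,5,7}: no change
Constraint 2 (Z + V = U) on D(Z)={2,4,6,7} D(V)={1,2,3} D(U)={1,2,3,4,5,7}: Z {2,4,6,7}->{2,4,6}; U {1,2,3,4,5,7}->{3,4,5,7}
Constraint 3 (U + Z = V) on D(U)={3,4,5,7} D(Z)={2,4,6} D(V)={1,2,3}: U {3,4,5,7}->{}; Z {2,4,6}->{}; V {1,2,3}->{}
So after all 3 constraints: D(Y) = {1,5,7}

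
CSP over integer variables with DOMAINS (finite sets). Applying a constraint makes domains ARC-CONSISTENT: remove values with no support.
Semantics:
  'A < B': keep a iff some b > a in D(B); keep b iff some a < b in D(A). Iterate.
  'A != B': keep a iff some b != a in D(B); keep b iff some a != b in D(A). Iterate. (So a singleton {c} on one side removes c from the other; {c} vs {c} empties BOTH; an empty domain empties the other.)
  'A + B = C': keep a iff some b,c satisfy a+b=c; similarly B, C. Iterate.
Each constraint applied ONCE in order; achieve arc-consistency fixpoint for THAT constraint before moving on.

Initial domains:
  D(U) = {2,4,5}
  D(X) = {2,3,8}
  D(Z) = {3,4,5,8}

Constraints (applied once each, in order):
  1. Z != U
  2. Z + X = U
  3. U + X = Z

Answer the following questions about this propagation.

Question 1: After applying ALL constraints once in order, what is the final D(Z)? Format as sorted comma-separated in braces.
Answer: {}

Derivation:
Constraint 1 (Z != U) on D(Z)={3,4,5,8} D(U)={2,4,5}: no change
Constraint 2 (Z + X = U) on D(Z)={3,4,5,8} D(X)={2,3,8} D(U)={2,4,5}: Z {3,4,5,8}->{3}; X {2,3,8}->{2}; U {2,4,5}->{5}
Constraint 3 (U + X = Z) on D(U)={5} D(X)={2} D(Z)={3}: U {5}->{}; X {2}->{}; Z {3}->{}
So after all 3 constraints: D(Z) = {}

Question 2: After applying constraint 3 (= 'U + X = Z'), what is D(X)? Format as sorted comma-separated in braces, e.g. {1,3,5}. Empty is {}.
Answer: {}

Derivation:
Constraint 1 (Z != U) on D(Z)={3,4,5,8} D(U)={2,4,5}: no change
Constraint 2 (Z + X = U) on D(Z)={3,4,5,8} D(X)={2,3,8} D(U)={2,4,5}: Z {3,4,5,8}->{3}; X {2,3,8}->{2}; U {2,4,5}->{5}
Constraint 3 (U + X = Z) on D(U)={5} D(X)={2} D(Z)={3}: U {5}->{}; X {2}->{}; Z {3}->{}
So after constraint 3: D(X) = {}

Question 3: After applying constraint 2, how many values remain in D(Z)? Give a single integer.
Constraint 1 (Z != U) on D(Z)={3,4,5,8} D(U)={2,4,5}: no change
Constraint 2 (Z + X = U) on D(Z)={3,4,5,8} D(X)={2,3,8} D(U)={2,4,5}: Z {3,4,5,8}->{3}; X {2,3,8}->{2}; U {2,4,5}->{5}
So after constraint 2: D(Z)={3}, size = 1

Answer: 1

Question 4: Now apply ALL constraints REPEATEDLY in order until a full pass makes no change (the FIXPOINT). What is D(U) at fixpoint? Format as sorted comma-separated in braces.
pass 0 (initial): D(U)={2,4,5}
pass 1: U {2,4,5}->{}; X {2,3,8}->{}; Z {3,4,5,8}->{}
pass 2: no change
Fixpoint after 2 passes: D(U) = {}

Answer: {}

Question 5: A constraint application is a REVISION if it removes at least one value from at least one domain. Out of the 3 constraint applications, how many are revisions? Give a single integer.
Constraint 1 (Z != U) on D(Z)={3,4,5,8} D(U)={2,4,5}: no change => not a revision
Constraint 2 (Z + X = U) on D(Z)={3,4,5,8} D(X)={2,3,8} D(U)={2,4,5}: Z {3,4,5,8}->{3}; X {2,3,8}->{2}; U {2,4,5}->{5} => REVISION
Constraint 3 (U + X = Z) on D(U)={5} D(X)={2} D(Z)={3}: U {5}->{}; X {2}->{}; Z {3}->{} => REVISION
Total revisions = 2

Answer: 2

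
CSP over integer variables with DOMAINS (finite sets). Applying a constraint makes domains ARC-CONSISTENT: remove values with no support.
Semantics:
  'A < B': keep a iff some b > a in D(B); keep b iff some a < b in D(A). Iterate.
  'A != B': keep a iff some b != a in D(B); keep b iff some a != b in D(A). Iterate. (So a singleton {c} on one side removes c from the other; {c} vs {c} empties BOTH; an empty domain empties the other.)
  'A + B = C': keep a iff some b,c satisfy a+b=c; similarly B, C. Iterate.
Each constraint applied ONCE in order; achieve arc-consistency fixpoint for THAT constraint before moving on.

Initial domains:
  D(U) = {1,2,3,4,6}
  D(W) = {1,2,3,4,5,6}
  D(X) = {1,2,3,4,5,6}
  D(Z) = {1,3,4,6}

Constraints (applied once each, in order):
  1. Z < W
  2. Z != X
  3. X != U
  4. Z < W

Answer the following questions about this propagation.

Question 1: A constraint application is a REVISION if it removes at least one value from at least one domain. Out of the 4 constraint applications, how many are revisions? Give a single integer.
Constraint 1 (Z < W) on D(Z)={1,3,4,6} D(W)={1,2,3,4,5,6}: Z {1,3,4,6}->{1,3,4}; W {1,2,3,4,5,6}->{2,3,4,5,6} => REVISION
Constraint 2 (Z != X) on D(Z)={1,3,4} D(X)={1,2,3,4,5,6}: no change => not a revision
Constraint 3 (X != U) on D(X)={1,2,3,4,5,6} D(U)={1,2,3,4,6}: no change => not a revision
Constraint 4 (Z < W) on D(Z)={1,3,4} D(W)={2,3,4,5,6}: no change => not a revision
Total revisions = 1

Answer: 1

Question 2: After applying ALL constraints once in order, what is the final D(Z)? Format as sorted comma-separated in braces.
Answer: {1,3,4}

Derivation:
Constraint 1 (Z < W) on D(Z)={1,3,4,6} D(W)={1,2,3,4,5,6}: Z {1,3,4,6}->{1,3,4}; W {1,2,3,4,5,6}->{2,3,4,5,6}
Constraint 2 (Z != X) on D(Z)={1,3,4} D(X)={1,2,3,4,5,6}: no change
Constraint 3 (X != U) on D(X)={1,2,3,4,5,6} D(U)={1,2,3,4,6}: no change
Constraint 4 (Z < W) on D(Z)={1,3,4} D(W)={2,3,4,5,6}: no change
So after all 4 constraints: D(Z) = {1,3,4}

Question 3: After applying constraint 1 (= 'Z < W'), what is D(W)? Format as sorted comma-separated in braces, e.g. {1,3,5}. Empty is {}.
Answer: {2,3,4,5,6}

Derivation:
Constraint 1 (Z < W) on D(Z)={1,3,4,6} D(W)={1,2,3,4,5,6}: Z {1,3,4,6}->{1,3,4}; W {1,2,3,4,5,6}->{2,3,4,5,6}
So after constraint 1: D(W) = {2,3,4,5,6}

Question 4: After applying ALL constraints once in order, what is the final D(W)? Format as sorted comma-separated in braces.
Constraint 1 (Z < W) on D(Z)={1,3,4,6} D(W)={1,2,3,4,5,6}: Z {1,3,4,6}->{1,3,4}; W {1,2,3,4,5,6}->{2,3,4,5,6}
Constraint 2 (Z != X) on D(Z)={1,3,4} D(X)={1,2,3,4,5,6}: no change
Constraint 3 (X != U) on D(X)={1,2,3,4,5,6} D(U)={1,2,3,4,6}: no change
Constraint 4 (Z < W) on D(Z)={1,3,4} D(W)={2,3,4,5,6}: no change
So after all 4 constraints: D(W) = {2,3,4,5,6}

Answer: {2,3,4,5,6}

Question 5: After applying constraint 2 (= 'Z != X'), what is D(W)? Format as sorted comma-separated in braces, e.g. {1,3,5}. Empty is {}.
Answer: {2,3,4,5,6}

Derivation:
Constraint 1 (Z < W) on D(Z)={1,3,4,6} D(W)={1,2,3,4,5,6}: Z {1,3,4,6}->{1,3,4}; W {1,2,3,4,5,6}->{2,3,4,5,6}
Constraint 2 (Z != X) on D(Z)={1,3,4} D(X)={1,2,3,4,5,6}: no change
So after constraint 2: D(W) = {2,3,4,5,6}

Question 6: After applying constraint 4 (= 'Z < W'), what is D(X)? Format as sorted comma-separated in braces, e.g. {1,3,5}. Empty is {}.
Constraint 1 (Z < W) on D(Z)={1,3,4,6} D(W)={1,2,3,4,5,6}: Z {1,3,4,6}->{1,3,4}; W {1,2,3,4,5,6}->{2,3,4,5,6}
Constraint 2 (Z != X) on D(Z)={1,3,4} D(X)={1,2,3,4,5,6}: no change
Constraint 3 (X != U) on D(X)={1,2,3,4,5,6} D(U)={1,2,3,4,6}: no change
Constraint 4 (Z < W) on D(Z)={1,3,4} D(W)={2,3,4,5,6}: no change
So after constraint 4: D(X) = {1,2,3,4,5,6}

Answer: {1,2,3,4,5,6}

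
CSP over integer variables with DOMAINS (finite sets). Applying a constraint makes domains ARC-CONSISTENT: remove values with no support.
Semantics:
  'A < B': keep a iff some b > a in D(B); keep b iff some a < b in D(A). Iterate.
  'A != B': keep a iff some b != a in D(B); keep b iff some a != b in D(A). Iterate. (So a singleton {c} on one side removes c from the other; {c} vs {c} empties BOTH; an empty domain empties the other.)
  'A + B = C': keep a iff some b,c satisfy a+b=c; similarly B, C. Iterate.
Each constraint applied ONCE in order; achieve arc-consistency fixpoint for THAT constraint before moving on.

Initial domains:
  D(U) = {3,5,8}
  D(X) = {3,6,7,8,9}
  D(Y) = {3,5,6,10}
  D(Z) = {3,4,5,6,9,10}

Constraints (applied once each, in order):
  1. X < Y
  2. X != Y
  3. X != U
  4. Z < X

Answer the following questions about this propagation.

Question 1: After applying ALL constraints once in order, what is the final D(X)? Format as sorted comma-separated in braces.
Constraint 1 (X < Y) on D(X)={3,6,7,8,9} D(Y)={3,5,6,10}: Y {3,5,6,10}->{5,6,10}
Constraint 2 (X != Y) on D(X)={3,6,7,8,9} D(Y)={5,6,10}: no change
Constraint 3 (X != U) on D(X)={3,6,7,8,9} D(U)={3,5,8}: no change
Constraint 4 (Z < X) on D(Z)={3,4,5,6,9,10} D(X)={3,6,7,8,9}: Z {3,4,5,6,9,10}->{3,4,5,6}; X {3,6,7,8,9}->{6,7,8,9}
So after all 4 constraints: D(X) = {6,7,8,9}

Answer: {6,7,8,9}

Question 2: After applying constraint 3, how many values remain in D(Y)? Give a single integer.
Constraint 1 (X < Y) on D(X)={3,6,7,8,9} D(Y)={3,5,6,10}: Y {3,5,6,10}->{5,6,10}
Constraint 2 (X != Y) on D(X)={3,6,7,8,9} D(Y)={5,6,10}: no change
Constraint 3 (X != U) on D(X)={3,6,7,8,9} D(U)={3,5,8}: no change
So after constraint 3: D(Y)={5,6,10}, size = 3

Answer: 3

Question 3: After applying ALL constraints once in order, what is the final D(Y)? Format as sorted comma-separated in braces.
Constraint 1 (X < Y) on D(X)={3,6,7,8,9} D(Y)={3,5,6,10}: Y {3,5,6,10}->{5,6,10}
Constraint 2 (X != Y) on D(X)={3,6,7,8,9} D(Y)={5,6,10}: no change
Constraint 3 (X != U) on D(X)={3,6,7,8,9} D(U)={3,5,8}: no change
Constraint 4 (Z < X) on D(Z)={3,4,5,6,9,10} D(X)={3,6,7,8,9}: Z {3,4,5,6,9,10}->{3,4,5,6}; X {3,6,7,8,9}->{6,7,8,9}
So after all 4 constraints: D(Y) = {5,6,10}

Answer: {5,6,10}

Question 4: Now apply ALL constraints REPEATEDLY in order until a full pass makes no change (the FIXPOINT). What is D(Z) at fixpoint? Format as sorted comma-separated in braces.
Answer: {3,4,5,6}

Derivation:
pass 0 (initial): D(Z)={3,4,5,6,9,10}
pass 1: X {3,6,7,8,9}->{6,7,8,9}; Y {3,5,6,10}->{5,6,10}; Z {3,4,5,6,9,10}->{3,4,5,6}
pass 2: Y {5,6,10}->{10}
pass 3: no change
Fixpoint after 3 passes: D(Z) = {3,4,5,6}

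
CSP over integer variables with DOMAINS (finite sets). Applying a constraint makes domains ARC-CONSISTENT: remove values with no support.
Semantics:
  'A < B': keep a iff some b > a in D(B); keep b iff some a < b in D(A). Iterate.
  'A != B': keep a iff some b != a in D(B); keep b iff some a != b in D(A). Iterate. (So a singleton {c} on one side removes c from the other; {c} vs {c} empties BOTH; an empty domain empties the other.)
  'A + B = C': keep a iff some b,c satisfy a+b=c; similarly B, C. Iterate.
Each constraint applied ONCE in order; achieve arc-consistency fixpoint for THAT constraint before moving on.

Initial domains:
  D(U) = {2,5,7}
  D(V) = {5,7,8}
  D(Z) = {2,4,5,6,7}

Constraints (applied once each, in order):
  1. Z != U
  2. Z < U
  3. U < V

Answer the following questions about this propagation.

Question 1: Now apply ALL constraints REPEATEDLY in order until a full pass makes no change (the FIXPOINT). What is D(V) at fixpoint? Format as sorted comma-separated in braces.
pass 0 (initial): D(V)={5,7,8}
pass 1: U {2,5,7}->{5,7}; V {5,7,8}->{7,8}; Z {2,4,5,6,7}->{2,4,5,6}
pass 2: no change
Fixpoint after 2 passes: D(V) = {7,8}

Answer: {7,8}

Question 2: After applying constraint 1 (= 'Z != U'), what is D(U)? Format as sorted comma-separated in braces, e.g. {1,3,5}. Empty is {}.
Answer: {2,5,7}

Derivation:
Constraint 1 (Z != U) on D(Z)={2,4,5,6,7} D(U)={2,5,7}: no change
So after constraint 1: D(U) = {2,5,7}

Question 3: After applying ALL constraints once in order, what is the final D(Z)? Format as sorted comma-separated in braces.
Answer: {2,4,5,6}

Derivation:
Constraint 1 (Z != U) on D(Z)={2,4,5,6,7} D(U)={2,5,7}: no change
Constraint 2 (Z < U) on D(Z)={2,4,5,6,7} D(U)={2,5,7}: Z {2,4,5,6,7}->{2,4,5,6}; U {2,5,7}->{5,7}
Constraint 3 (U < V) on D(U)={5,7} D(V)={5,7,8}: V {5,7,8}->{7,8}
So after all 3 constraints: D(Z) = {2,4,5,6}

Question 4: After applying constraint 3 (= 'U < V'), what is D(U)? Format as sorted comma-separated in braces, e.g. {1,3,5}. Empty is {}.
Constraint 1 (Z != U) on D(Z)={2,4,5,6,7} D(U)={2,5,7}: no change
Constraint 2 (Z < U) on D(Z)={2,4,5,6,7} D(U)={2,5,7}: Z {2,4,5,6,7}->{2,4,5,6}; U {2,5,7}->{5,7}
Constraint 3 (U < V) on D(U)={5,7} D(V)={5,7,8}: V {5,7,8}->{7,8}
So after constraint 3: D(U) = {5,7}

Answer: {5,7}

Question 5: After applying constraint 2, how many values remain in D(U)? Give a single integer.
Constraint 1 (Z != U) on D(Z)={2,4,5,6,7} D(U)={2,5,7}: no change
Constraint 2 (Z < U) on D(Z)={2,4,5,6,7} D(U)={2,5,7}: Z {2,4,5,6,7}->{2,4,5,6}; U {2,5,7}->{5,7}
So after constraint 2: D(U)={5,7}, size = 2

Answer: 2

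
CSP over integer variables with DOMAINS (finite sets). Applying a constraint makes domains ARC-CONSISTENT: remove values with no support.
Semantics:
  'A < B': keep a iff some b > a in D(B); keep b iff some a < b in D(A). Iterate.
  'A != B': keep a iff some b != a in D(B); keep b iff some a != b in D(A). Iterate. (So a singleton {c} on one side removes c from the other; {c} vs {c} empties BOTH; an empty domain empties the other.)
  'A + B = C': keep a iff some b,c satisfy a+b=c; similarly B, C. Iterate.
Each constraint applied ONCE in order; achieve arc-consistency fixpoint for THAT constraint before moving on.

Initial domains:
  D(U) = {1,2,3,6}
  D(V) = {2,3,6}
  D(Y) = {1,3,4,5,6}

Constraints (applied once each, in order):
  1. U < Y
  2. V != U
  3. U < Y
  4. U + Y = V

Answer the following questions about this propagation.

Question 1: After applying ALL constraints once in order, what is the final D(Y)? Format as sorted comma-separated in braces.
Constraint 1 (U < Y) on D(U)={1,2,3,6} D(Y)={1,3,4,5,6}: U {1,2,3,6}->{1,2,3}; Y {1,3,4,5,6}->{3,4,5,6}
Constraint 2 (V != U) on D(V)={2,3,6} D(U)={1,2,3}: no change
Constraint 3 (U < Y) on D(U)={1,2,3} D(Y)={3,4,5,6}: no change
Constraint 4 (U + Y = V) on D(U)={1,2,3} D(Y)={3,4,5,6} D(V)={2,3,6}: Y {3,4,5,6}->{3,4,5}; V {2,3,6}->{6}
So after all 4 constraints: D(Y) = {3,4,5}

Answer: {3,4,5}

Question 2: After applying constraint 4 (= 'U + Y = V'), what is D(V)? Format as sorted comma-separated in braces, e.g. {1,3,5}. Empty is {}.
Constraint 1 (U < Y) on D(U)={1,2,3,6} D(Y)={1,3,4,5,6}: U {1,2,3,6}->{1,2,3}; Y {1,3,4,5,6}->{3,4,5,6}
Constraint 2 (V != U) on D(V)={2,3,6} D(U)={1,2,3}: no change
Constraint 3 (U < Y) on D(U)={1,2,3} D(Y)={3,4,5,6}: no change
Constraint 4 (U + Y = V) on D(U)={1,2,3} D(Y)={3,4,5,6} D(V)={2,3,6}: Y {3,4,5,6}->{3,4,5}; V {2,3,6}->{6}
So after constraint 4: D(V) = {6}

Answer: {6}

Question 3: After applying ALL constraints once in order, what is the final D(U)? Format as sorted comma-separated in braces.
Constraint 1 (U < Y) on D(U)={1,2,3,6} D(Y)={1,3,4,5,6}: U {1,2,3,6}->{1,2,3}; Y {1,3,4,5,6}->{3,4,5,6}
Constraint 2 (V != U) on D(V)={2,3,6} D(U)={1,2,3}: no change
Constraint 3 (U < Y) on D(U)={1,2,3} D(Y)={3,4,5,6}: no change
Constraint 4 (U + Y = V) on D(U)={1,2,3} D(Y)={3,4,5,6} D(V)={2,3,6}: Y {3,4,5,6}->{3,4,5}; V {2,3,6}->{6}
So after all 4 constraints: D(U) = {1,2,3}

Answer: {1,2,3}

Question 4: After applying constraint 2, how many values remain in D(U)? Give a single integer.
Answer: 3

Derivation:
Constraint 1 (U < Y) on D(U)={1,2,3,6} D(Y)={1,3,4,5,6}: U {1,2,3,6}->{1,2,3}; Y {1,3,4,5,6}->{3,4,5,6}
Constraint 2 (V != U) on D(V)={2,3,6} D(U)={1,2,3}: no change
So after constraint 2: D(U)={1,2,3}, size = 3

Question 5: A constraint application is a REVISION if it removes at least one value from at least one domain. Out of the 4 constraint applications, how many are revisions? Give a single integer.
Constraint 1 (U < Y) on D(U)={1,2,3,6} D(Y)={1,3,4,5,6}: U {1,2,3,6}->{1,2,3}; Y {1,3,4,5,6}->{3,4,5,6} => REVISION
Constraint 2 (V != U) on D(V)={2,3,6} D(U)={1,2,3}: no change => not a revision
Constraint 3 (U < Y) on D(U)={1,2,3} D(Y)={3,4,5,6}: no change => not a revision
Constraint 4 (U + Y = V) on D(U)={1,2,3} D(Y)={3,4,5,6} D(V)={2,3,6}: Y {3,4,5,6}->{3,4,5}; V {2,3,6}->{6} => REVISION
Total revisions = 2

Answer: 2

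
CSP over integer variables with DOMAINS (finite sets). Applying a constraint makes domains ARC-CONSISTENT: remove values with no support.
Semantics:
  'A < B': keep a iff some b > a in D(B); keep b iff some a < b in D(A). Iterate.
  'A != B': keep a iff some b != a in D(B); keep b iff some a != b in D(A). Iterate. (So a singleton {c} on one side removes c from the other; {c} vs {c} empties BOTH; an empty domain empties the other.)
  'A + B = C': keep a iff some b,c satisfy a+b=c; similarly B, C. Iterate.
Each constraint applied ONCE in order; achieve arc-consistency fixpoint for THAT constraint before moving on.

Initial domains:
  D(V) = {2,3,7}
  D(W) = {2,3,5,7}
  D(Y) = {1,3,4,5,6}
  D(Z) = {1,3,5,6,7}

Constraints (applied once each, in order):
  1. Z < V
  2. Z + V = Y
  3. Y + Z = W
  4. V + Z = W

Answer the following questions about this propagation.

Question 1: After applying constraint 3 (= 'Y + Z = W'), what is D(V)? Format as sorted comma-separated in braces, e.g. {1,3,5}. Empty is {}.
Answer: {2,3}

Derivation:
Constraint 1 (Z < V) on D(Z)={1,3,5,6,7} D(V)={2,3,7}: Z {1,3,5,6,7}->{1,3,5,6}
Constraint 2 (Z + V = Y) on D(Z)={1,3,5,6} D(V)={2,3,7} D(Y)={1,3,4,5,6}: Z {1,3,5,6}->{1,3}; V {2,3,7}->{2,3}; Y {1,3,4,5,6}->{3,4,5,6}
Constraint 3 (Y + Z = W) on D(Y)={3,4,5,6} D(Z)={1,3} D(W)={2,3,5,7}: Y {3,4,5,6}->{4,6}; W {2,3,5,7}->{5,7}
So after constraint 3: D(V) = {2,3}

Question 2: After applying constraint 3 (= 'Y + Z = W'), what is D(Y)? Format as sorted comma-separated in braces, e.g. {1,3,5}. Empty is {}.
Answer: {4,6}

Derivation:
Constraint 1 (Z < V) on D(Z)={1,3,5,6,7} D(V)={2,3,7}: Z {1,3,5,6,7}->{1,3,5,6}
Constraint 2 (Z + V = Y) on D(Z)={1,3,5,6} D(V)={2,3,7} D(Y)={1,3,4,5,6}: Z {1,3,5,6}->{1,3}; V {2,3,7}->{2,3}; Y {1,3,4,5,6}->{3,4,5,6}
Constraint 3 (Y + Z = W) on D(Y)={3,4,5,6} D(Z)={1,3} D(W)={2,3,5,7}: Y {3,4,5,6}->{4,6}; W {2,3,5,7}->{5,7}
So after constraint 3: D(Y) = {4,6}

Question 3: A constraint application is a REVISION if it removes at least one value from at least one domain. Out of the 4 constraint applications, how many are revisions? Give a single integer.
Constraint 1 (Z < V) on D(Z)={1,3,5,6,7} D(V)={2,3,7}: Z {1,3,5,6,7}->{1,3,5,6} => REVISION
Constraint 2 (Z + V = Y) on D(Z)={1,3,5,6} D(V)={2,3,7} D(Y)={1,3,4,5,6}: Z {1,3,5,6}->{1,3}; V {2,3,7}->{2,3}; Y {1,3,4,5,6}->{3,4,5,6} => REVISION
Constraint 3 (Y + Z = W) on D(Y)={3,4,5,6} D(Z)={1,3} D(W)={2,3,5,7}: Y {3,4,5,6}->{4,6}; W {2,3,5,7}->{5,7} => REVISION
Constraint 4 (V + Z = W) on D(V)={2,3} D(Z)={1,3} D(W)={5,7}: V {2,3}->{2}; Z {1,3}->{3}; W {5,7}->{5} => REVISION
Total revisions = 4

Answer: 4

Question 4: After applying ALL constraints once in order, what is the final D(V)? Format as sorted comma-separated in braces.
Answer: {2}

Derivation:
Constraint 1 (Z < V) on D(Z)={1,3,5,6,7} D(V)={2,3,7}: Z {1,3,5,6,7}->{1,3,5,6}
Constraint 2 (Z + V = Y) on D(Z)={1,3,5,6} D(V)={2,3,7} D(Y)={1,3,4,5,6}: Z {1,3,5,6}->{1,3}; V {2,3,7}->{2,3}; Y {1,3,4,5,6}->{3,4,5,6}
Constraint 3 (Y + Z = W) on D(Y)={3,4,5,6} D(Z)={1,3} D(W)={2,3,5,7}: Y {3,4,5,6}->{4,6}; W {2,3,5,7}->{5,7}
Constraint 4 (V + Z = W) on D(V)={2,3} D(Z)={1,3} D(W)={5,7}: V {2,3}->{2}; Z {1,3}->{3}; W {5,7}->{5}
So after all 4 constraints: D(V) = {2}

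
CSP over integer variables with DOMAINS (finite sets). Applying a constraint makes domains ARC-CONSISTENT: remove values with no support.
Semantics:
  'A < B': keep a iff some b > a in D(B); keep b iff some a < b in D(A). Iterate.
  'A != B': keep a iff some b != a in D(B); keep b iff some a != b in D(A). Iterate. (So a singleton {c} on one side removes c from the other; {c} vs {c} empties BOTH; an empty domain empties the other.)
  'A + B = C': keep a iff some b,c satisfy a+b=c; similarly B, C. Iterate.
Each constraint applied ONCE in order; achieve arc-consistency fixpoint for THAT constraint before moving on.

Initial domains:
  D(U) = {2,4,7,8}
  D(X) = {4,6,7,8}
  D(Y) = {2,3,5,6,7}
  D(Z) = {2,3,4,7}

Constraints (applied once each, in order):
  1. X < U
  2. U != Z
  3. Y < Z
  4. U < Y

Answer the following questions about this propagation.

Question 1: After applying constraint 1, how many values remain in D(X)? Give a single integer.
Answer: 3

Derivation:
Constraint 1 (X < U) on D(X)={4,6,7,8} D(U)={2,4,7,8}: X {4,6,7,8}->{4,6,7}; U {2,4,7,8}->{7,8}
So after constraint 1: D(X)={4,6,7}, size = 3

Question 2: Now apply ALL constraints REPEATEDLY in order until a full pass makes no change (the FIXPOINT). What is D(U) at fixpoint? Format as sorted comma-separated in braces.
pass 0 (initial): D(U)={2,4,7,8}
pass 1: U {2,4,7,8}->{}; X {4,6,7,8}->{4,6,7}; Y {2,3,5,6,7}->{}; Z {2,3,4,7}->{3,4,7}
pass 2: X {4,6,7}->{}; Z {3,4,7}->{}
pass 3: no change
Fixpoint after 3 passes: D(U) = {}

Answer: {}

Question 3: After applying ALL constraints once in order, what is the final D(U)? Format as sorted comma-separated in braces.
Answer: {}

Derivation:
Constraint 1 (X < U) on D(X)={4,6,7,8} D(U)={2,4,7,8}: X {4,6,7,8}->{4,6,7}; U {2,4,7,8}->{7,8}
Constraint 2 (U != Z) on D(U)={7,8} D(Z)={2,3,4,7}: no change
Constraint 3 (Y < Z) on D(Y)={2,3,5,6,7} D(Z)={2,3,4,7}: Y {2,3,5,6,7}->{2,3,5,6}; Z {2,3,4,7}->{3,4,7}
Constraint 4 (U < Y) on D(U)={7,8} D(Y)={2,3,5,6}: U {7,8}->{}; Y {2,3,5,6}->{}
So after all 4 constraints: D(U) = {}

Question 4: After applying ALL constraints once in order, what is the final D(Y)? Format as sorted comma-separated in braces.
Constraint 1 (X < U) on D(X)={4,6,7,8} D(U)={2,4,7,8}: X {4,6,7,8}->{4,6,7}; U {2,4,7,8}->{7,8}
Constraint 2 (U != Z) on D(U)={7,8} D(Z)={2,3,4,7}: no change
Constraint 3 (Y < Z) on D(Y)={2,3,5,6,7} D(Z)={2,3,4,7}: Y {2,3,5,6,7}->{2,3,5,6}; Z {2,3,4,7}->{3,4,7}
Constraint 4 (U < Y) on D(U)={7,8} D(Y)={2,3,5,6}: U {7,8}->{}; Y {2,3,5,6}->{}
So after all 4 constraints: D(Y) = {}

Answer: {}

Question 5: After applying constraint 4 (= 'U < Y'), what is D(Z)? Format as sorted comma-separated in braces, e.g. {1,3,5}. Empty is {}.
Constraint 1 (X < U) on D(X)={4,6,7,8} D(U)={2,4,7,8}: X {4,6,7,8}->{4,6,7}; U {2,4,7,8}->{7,8}
Constraint 2 (U != Z) on D(U)={7,8} D(Z)={2,3,4,7}: no change
Constraint 3 (Y < Z) on D(Y)={2,3,5,6,7} D(Z)={2,3,4,7}: Y {2,3,5,6,7}->{2,3,5,6}; Z {2,3,4,7}->{3,4,7}
Constraint 4 (U < Y) on D(U)={7,8} D(Y)={2,3,5,6}: U {7,8}->{}; Y {2,3,5,6}->{}
So after constraint 4: D(Z) = {3,4,7}

Answer: {3,4,7}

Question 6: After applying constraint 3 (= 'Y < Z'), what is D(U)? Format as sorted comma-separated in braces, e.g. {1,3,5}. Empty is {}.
Constraint 1 (X < U) on D(X)={4,6,7,8} D(U)={2,4,7,8}: X {4,6,7,8}->{4,6,7}; U {2,4,7,8}->{7,8}
Constraint 2 (U != Z) on D(U)={7,8} D(Z)={2,3,4,7}: no change
Constraint 3 (Y < Z) on D(Y)={2,3,5,6,7} D(Z)={2,3,4,7}: Y {2,3,5,6,7}->{2,3,5,6}; Z {2,3,4,7}->{3,4,7}
So after constraint 3: D(U) = {7,8}

Answer: {7,8}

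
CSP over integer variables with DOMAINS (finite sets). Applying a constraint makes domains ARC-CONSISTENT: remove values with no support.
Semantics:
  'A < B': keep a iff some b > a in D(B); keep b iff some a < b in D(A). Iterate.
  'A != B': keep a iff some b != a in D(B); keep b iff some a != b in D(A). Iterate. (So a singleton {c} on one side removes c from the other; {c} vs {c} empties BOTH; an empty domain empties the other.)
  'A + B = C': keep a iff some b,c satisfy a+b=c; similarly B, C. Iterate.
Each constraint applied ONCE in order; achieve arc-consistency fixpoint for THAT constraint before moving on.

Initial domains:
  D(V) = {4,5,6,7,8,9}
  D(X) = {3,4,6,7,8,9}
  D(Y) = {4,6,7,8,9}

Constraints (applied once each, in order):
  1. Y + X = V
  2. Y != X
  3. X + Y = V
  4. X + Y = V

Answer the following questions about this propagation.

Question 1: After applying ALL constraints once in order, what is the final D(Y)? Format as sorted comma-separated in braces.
Answer: {4,6}

Derivation:
Constraint 1 (Y + X = V) on D(Y)={4,6,7,8,9} D(X)={3,4,6,7,8,9} D(V)={4,5,6,7,8,9}: Y {4,6,7,8,9}->{4,6}; X {3,4,6,7,8,9}->{3,4}; V {4,5,6,7,8,9}->{7,8,9}
Constraint 2 (Y != X) on D(Y)={4,6} D(X)={3,4}: no change
Constraint 3 (X + Y = V) on D(X)={3,4} D(Y)={4,6} D(V)={7,8,9}: no change
Constraint 4 (X + Y = V) on D(X)={3,4} D(Y)={4,6} D(V)={7,8,9}: no change
So after all 4 constraints: D(Y) = {4,6}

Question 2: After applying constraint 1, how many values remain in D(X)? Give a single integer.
Answer: 2

Derivation:
Constraint 1 (Y + X = V) on D(Y)={4,6,7,8,9} D(X)={3,4,6,7,8,9} D(V)={4,5,6,7,8,9}: Y {4,6,7,8,9}->{4,6}; X {3,4,6,7,8,9}->{3,4}; V {4,5,6,7,8,9}->{7,8,9}
So after constraint 1: D(X)={3,4}, size = 2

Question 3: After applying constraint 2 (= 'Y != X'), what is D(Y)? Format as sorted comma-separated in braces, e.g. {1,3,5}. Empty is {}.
Answer: {4,6}

Derivation:
Constraint 1 (Y + X = V) on D(Y)={4,6,7,8,9} D(X)={3,4,6,7,8,9} D(V)={4,5,6,7,8,9}: Y {4,6,7,8,9}->{4,6}; X {3,4,6,7,8,9}->{3,4}; V {4,5,6,7,8,9}->{7,8,9}
Constraint 2 (Y != X) on D(Y)={4,6} D(X)={3,4}: no change
So after constraint 2: D(Y) = {4,6}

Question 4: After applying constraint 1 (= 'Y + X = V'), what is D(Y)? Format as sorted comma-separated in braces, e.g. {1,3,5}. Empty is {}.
Constraint 1 (Y + X = V) on D(Y)={4,6,7,8,9} D(X)={3,4,6,7,8,9} D(V)={4,5,6,7,8,9}: Y {4,6,7,8,9}->{4,6}; X {3,4,6,7,8,9}->{3,4}; V {4,5,6,7,8,9}->{7,8,9}
So after constraint 1: D(Y) = {4,6}

Answer: {4,6}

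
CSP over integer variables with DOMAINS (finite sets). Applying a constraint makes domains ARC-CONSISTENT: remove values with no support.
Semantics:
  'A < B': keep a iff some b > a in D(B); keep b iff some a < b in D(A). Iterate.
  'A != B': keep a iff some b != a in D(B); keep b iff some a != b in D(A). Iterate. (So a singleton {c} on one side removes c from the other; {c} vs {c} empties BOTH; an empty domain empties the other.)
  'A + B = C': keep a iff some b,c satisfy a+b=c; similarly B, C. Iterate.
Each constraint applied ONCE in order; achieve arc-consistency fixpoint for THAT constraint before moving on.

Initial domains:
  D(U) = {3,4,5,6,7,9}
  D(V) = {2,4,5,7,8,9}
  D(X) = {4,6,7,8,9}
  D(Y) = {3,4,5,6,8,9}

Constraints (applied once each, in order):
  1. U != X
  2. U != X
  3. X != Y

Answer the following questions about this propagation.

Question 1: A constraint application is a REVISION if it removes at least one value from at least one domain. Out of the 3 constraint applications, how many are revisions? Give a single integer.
Answer: 0

Derivation:
Constraint 1 (U != X) on D(U)={3,4,5,6,7,9} D(X)={4,6,7,8,9}: no change => not a revision
Constraint 2 (U != X) on D(U)={3,4,5,6,7,9} D(X)={4,6,7,8,9}: no change => not a revision
Constraint 3 (X != Y) on D(X)={4,6,7,8,9} D(Y)={3,4,5,6,8,9}: no change => not a revision
Total revisions = 0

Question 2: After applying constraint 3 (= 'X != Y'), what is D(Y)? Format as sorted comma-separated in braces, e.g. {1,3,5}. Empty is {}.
Answer: {3,4,5,6,8,9}

Derivation:
Constraint 1 (U != X) on D(U)={3,4,5,6,7,9} D(X)={4,6,7,8,9}: no change
Constraint 2 (U != X) on D(U)={3,4,5,6,7,9} D(X)={4,6,7,8,9}: no change
Constraint 3 (X != Y) on D(X)={4,6,7,8,9} D(Y)={3,4,5,6,8,9}: no change
So after constraint 3: D(Y) = {3,4,5,6,8,9}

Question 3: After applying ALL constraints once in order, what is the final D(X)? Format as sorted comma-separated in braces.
Answer: {4,6,7,8,9}

Derivation:
Constraint 1 (U != X) on D(U)={3,4,5,6,7,9} D(X)={4,6,7,8,9}: no change
Constraint 2 (U != X) on D(U)={3,4,5,6,7,9} D(X)={4,6,7,8,9}: no change
Constraint 3 (X != Y) on D(X)={4,6,7,8,9} D(Y)={3,4,5,6,8,9}: no change
So after all 3 constraints: D(X) = {4,6,7,8,9}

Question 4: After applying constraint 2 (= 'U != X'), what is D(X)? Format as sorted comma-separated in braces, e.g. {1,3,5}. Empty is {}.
Constraint 1 (U != X) on D(U)={3,4,5,6,7,9} D(X)={4,6,7,8,9}: no change
Constraint 2 (U != X) on D(U)={3,4,5,6,7,9} D(X)={4,6,7,8,9}: no change
So after constraint 2: D(X) = {4,6,7,8,9}

Answer: {4,6,7,8,9}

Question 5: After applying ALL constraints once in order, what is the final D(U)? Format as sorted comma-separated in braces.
Constraint 1 (U != X) on D(U)={3,4,5,6,7,9} D(X)={4,6,7,8,9}: no change
Constraint 2 (U != X) on D(U)={3,4,5,6,7,9} D(X)={4,6,7,8,9}: no change
Constraint 3 (X != Y) on D(X)={4,6,7,8,9} D(Y)={3,4,5,6,8,9}: no change
So after all 3 constraints: D(U) = {3,4,5,6,7,9}

Answer: {3,4,5,6,7,9}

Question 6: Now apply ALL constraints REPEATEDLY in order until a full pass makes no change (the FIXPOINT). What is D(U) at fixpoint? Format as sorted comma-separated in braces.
pass 0 (initial): D(U)={3,4,5,6,7,9}
pass 1: no change
Fixpoint after 1 passes: D(U) = {3,4,5,6,7,9}

Answer: {3,4,5,6,7,9}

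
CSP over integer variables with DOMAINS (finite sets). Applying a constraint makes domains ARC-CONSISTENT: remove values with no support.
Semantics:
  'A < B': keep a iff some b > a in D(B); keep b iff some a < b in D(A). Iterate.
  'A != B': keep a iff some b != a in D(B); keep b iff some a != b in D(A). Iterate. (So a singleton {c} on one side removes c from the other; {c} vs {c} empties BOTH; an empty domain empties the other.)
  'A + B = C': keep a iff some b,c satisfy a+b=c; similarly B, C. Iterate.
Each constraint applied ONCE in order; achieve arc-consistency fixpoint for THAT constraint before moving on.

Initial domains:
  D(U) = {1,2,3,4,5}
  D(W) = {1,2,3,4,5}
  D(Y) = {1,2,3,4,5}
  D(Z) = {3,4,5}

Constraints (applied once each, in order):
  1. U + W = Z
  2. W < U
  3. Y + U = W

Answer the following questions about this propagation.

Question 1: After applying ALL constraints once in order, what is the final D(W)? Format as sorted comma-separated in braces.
Answer: {3}

Derivation:
Constraint 1 (U + W = Z) on D(U)={1,2,3,4,5} D(W)={1,2,3,4,5} D(Z)={3,4,5}: U {1,2,3,4,5}->{1,2,3,4}; W {1,2,3,4,5}->{1,2,3,4}
Constraint 2 (W < U) on D(W)={1,2,3,4} D(U)={1,2,3,4}: W {1,2,3,4}->{1,2,3}; U {1,2,3,4}->{2,3,4}
Constraint 3 (Y + U = W) on D(Y)={1,2,3,4,5} D(U)={2,3,4} D(W)={1,2,3}: Y {1,2,3,4,5}->{1}; U {2,3,4}->{2}; W {1,2,3}->{3}
So after all 3 constraints: D(W) = {3}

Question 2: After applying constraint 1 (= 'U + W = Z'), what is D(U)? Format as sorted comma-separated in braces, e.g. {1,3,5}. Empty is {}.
Answer: {1,2,3,4}

Derivation:
Constraint 1 (U + W = Z) on D(U)={1,2,3,4,5} D(W)={1,2,3,4,5} D(Z)={3,4,5}: U {1,2,3,4,5}->{1,2,3,4}; W {1,2,3,4,5}->{1,2,3,4}
So after constraint 1: D(U) = {1,2,3,4}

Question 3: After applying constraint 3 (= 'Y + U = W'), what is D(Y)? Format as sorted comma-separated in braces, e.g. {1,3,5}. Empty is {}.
Constraint 1 (U + W = Z) on D(U)={1,2,3,4,5} D(W)={1,2,3,4,5} D(Z)={3,4,5}: U {1,2,3,4,5}->{1,2,3,4}; W {1,2,3,4,5}->{1,2,3,4}
Constraint 2 (W < U) on D(W)={1,2,3,4} D(U)={1,2,3,4}: W {1,2,3,4}->{1,2,3}; U {1,2,3,4}->{2,3,4}
Constraint 3 (Y + U = W) on D(Y)={1,2,3,4,5} D(U)={2,3,4} D(W)={1,2,3}: Y {1,2,3,4,5}->{1}; U {2,3,4}->{2}; W {1,2,3}->{3}
So after constraint 3: D(Y) = {1}

Answer: {1}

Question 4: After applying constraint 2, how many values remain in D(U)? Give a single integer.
Answer: 3

Derivation:
Constraint 1 (U + W = Z) on D(U)={1,2,3,4,5} D(W)={1,2,3,4,5} D(Z)={3,4,5}: U {1,2,3,4,5}->{1,2,3,4}; W {1,2,3,4,5}->{1,2,3,4}
Constraint 2 (W < U) on D(W)={1,2,3,4} D(U)={1,2,3,4}: W {1,2,3,4}->{1,2,3}; U {1,2,3,4}->{2,3,4}
So after constraint 2: D(U)={2,3,4}, size = 3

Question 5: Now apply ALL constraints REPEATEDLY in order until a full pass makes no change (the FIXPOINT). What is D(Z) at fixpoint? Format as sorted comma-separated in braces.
pass 0 (initial): D(Z)={3,4,5}
pass 1: U {1,2,3,4,5}->{2}; W {1,2,3,4,5}->{3}; Y {1,2,3,4,5}->{1}
pass 2: U {2}->{}; W {3}->{}; Y {1}->{}; Z {3,4,5}->{5}
pass 3: Z {5}->{}
pass 4: no change
Fixpoint after 4 passes: D(Z) = {}

Answer: {}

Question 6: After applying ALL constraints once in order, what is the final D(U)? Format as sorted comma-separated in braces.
Answer: {2}

Derivation:
Constraint 1 (U + W = Z) on D(U)={1,2,3,4,5} D(W)={1,2,3,4,5} D(Z)={3,4,5}: U {1,2,3,4,5}->{1,2,3,4}; W {1,2,3,4,5}->{1,2,3,4}
Constraint 2 (W < U) on D(W)={1,2,3,4} D(U)={1,2,3,4}: W {1,2,3,4}->{1,2,3}; U {1,2,3,4}->{2,3,4}
Constraint 3 (Y + U = W) on D(Y)={1,2,3,4,5} D(U)={2,3,4} D(W)={1,2,3}: Y {1,2,3,4,5}->{1}; U {2,3,4}->{2}; W {1,2,3}->{3}
So after all 3 constraints: D(U) = {2}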